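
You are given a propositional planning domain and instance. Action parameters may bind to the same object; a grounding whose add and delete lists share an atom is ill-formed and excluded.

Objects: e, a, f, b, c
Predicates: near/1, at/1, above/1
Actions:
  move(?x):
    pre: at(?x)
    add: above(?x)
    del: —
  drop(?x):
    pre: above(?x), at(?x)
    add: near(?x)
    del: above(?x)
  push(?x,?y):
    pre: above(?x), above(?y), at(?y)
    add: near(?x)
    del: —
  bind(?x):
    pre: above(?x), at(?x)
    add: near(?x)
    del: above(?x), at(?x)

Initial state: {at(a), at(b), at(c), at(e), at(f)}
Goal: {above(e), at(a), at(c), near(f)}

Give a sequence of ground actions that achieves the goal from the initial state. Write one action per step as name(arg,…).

move(e); move(f); drop(f)

1. move(e)  →  {above(e), at(a), at(b), at(c), at(e), at(f)}
2. move(f)  →  {above(e), above(f), at(a), at(b), at(c), at(e), at(f)}
3. drop(f)  →  {above(e), at(a), at(b), at(c), at(e), at(f), near(f)}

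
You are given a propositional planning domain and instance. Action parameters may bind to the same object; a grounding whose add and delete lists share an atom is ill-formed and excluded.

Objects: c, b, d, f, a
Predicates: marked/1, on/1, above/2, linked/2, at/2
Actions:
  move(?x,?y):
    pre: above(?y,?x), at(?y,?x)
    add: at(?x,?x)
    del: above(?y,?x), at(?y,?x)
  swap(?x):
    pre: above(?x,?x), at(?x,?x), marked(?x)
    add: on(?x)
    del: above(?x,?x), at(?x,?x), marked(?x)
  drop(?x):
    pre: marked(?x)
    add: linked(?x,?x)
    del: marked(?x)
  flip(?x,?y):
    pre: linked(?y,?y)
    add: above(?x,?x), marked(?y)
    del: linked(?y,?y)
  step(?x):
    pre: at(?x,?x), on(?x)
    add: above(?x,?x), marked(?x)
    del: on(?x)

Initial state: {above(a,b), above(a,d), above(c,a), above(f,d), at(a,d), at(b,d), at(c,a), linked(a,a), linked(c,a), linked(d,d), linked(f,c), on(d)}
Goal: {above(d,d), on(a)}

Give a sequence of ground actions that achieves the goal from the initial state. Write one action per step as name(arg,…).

move(a,c); flip(d,d); flip(a,a); swap(a)

1. move(a,c)  →  {above(a,b), above(a,d), above(f,d), at(a,a), at(a,d), at(b,d), linked(a,a), linked(c,a), linked(d,d), linked(f,c), on(d)}
2. flip(d,d)  →  {above(a,b), above(a,d), above(d,d), above(f,d), at(a,a), at(a,d), at(b,d), linked(a,a), linked(c,a), linked(f,c), marked(d), on(d)}
3. flip(a,a)  →  {above(a,a), above(a,b), above(a,d), above(d,d), above(f,d), at(a,a), at(a,d), at(b,d), linked(c,a), linked(f,c), marked(a), marked(d), on(d)}
4. swap(a)  →  {above(a,b), above(a,d), above(d,d), above(f,d), at(a,d), at(b,d), linked(c,a), linked(f,c), marked(d), on(a), on(d)}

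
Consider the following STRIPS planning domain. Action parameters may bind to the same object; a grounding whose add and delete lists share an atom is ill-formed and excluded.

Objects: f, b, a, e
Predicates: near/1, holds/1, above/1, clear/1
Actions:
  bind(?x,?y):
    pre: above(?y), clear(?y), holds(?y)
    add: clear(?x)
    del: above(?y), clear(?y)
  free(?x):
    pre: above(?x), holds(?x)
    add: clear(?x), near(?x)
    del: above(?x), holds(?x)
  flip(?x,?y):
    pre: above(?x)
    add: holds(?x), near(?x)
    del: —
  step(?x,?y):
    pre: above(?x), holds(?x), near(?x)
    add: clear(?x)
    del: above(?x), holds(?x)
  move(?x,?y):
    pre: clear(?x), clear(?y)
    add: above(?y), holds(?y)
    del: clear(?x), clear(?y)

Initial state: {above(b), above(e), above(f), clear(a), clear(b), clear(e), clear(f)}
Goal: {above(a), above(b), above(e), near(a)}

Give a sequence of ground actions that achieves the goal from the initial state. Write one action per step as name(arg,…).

1. move(f,a)  →  {above(a), above(b), above(e), above(f), clear(b), clear(e), holds(a)}
2. flip(a,f)  →  {above(a), above(b), above(e), above(f), clear(b), clear(e), holds(a), near(a)}

move(f,a); flip(a,f)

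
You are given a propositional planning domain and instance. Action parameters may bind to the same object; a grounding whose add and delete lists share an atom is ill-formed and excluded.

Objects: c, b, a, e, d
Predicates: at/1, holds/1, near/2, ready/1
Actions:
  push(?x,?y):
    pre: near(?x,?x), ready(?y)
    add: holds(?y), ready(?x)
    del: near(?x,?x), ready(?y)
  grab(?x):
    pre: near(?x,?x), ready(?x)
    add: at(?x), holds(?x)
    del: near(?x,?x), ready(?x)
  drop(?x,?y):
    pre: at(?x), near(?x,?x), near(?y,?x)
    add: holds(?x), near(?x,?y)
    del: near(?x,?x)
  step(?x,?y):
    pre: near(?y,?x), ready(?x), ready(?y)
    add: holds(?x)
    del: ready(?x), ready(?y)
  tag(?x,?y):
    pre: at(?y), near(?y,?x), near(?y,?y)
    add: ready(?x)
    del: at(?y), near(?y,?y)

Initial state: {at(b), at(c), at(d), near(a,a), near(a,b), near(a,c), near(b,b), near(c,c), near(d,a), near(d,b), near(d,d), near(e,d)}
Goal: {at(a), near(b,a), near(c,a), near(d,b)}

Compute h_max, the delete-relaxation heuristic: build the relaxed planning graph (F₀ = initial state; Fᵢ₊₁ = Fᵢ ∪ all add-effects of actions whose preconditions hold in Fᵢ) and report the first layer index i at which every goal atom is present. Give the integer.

2

F0 = init (12 atoms)
F1 = F0 ∪ {holds(b), holds(c), holds(d), near(b,a), near(b,d), near(c,a), near(d,e), ready(a), ready(b), ready(c), ready(d)}  (23 atoms)
F2 = F1 ∪ {at(a), holds(a), ready(e)}  (26 atoms)
goal ⊆ F2  ⇒  h_max = 2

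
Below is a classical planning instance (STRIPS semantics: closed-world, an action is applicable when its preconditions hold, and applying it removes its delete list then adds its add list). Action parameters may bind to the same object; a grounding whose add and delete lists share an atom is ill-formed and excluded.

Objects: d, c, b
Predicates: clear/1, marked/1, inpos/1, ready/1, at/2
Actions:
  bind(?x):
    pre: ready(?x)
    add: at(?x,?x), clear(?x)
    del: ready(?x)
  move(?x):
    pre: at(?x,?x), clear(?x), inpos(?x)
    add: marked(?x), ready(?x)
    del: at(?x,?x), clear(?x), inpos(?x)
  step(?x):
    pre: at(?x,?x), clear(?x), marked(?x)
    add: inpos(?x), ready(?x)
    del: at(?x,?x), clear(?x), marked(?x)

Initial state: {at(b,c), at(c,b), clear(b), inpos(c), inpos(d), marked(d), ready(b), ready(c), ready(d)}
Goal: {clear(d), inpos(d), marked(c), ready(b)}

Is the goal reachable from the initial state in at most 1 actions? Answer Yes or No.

1. bind(d)  →  {at(b,c), at(c,b), at(d,d), clear(b), clear(d), inpos(c), inpos(d), marked(d), ready(b), ready(c)}
2. bind(c)  →  {at(b,c), at(c,b), at(c,c), at(d,d), clear(b), clear(c), clear(d), inpos(c), inpos(d), marked(d), ready(b)}
3. move(c)  →  {at(b,c), at(c,b), at(d,d), clear(b), clear(d), inpos(d), marked(c), marked(d), ready(b), ready(c)}
optimal plan length = 3; 3 > 1

No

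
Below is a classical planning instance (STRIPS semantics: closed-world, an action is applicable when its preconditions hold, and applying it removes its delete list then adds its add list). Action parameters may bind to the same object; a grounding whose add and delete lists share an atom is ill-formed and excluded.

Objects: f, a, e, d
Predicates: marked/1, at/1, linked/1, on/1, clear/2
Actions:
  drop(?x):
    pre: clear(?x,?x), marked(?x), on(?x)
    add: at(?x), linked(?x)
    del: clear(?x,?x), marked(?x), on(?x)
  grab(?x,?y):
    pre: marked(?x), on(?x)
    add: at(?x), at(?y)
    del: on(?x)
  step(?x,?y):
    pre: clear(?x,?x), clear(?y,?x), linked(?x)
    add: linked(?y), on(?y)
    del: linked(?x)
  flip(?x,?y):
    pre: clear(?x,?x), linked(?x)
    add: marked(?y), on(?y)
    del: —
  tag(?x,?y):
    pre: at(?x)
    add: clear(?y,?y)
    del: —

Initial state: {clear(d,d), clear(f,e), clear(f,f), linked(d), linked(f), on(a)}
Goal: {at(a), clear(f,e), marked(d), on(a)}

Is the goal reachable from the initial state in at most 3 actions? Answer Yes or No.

1. flip(f,d)  →  {clear(d,d), clear(f,e), clear(f,f), linked(d), linked(f), marked(d), on(a), on(d)}
2. grab(d,a)  →  {at(a), at(d), clear(d,d), clear(f,e), clear(f,f), linked(d), linked(f), marked(d), on(a)}
optimal plan length = 2; 2 ≤ 3

Yes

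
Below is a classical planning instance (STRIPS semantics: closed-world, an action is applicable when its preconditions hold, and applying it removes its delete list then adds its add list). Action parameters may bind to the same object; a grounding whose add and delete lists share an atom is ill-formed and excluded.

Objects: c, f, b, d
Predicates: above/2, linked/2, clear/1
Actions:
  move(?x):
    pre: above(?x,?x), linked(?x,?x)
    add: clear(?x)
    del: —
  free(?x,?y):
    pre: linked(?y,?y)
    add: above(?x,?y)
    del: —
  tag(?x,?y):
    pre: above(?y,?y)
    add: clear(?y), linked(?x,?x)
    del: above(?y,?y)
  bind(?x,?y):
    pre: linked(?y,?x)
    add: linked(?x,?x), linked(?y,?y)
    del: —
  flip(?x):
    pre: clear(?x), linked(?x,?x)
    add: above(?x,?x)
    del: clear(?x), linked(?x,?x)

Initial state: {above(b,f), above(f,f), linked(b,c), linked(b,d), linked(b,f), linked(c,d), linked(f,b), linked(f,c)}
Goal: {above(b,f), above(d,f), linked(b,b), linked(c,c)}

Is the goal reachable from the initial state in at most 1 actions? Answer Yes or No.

1. tag(c,f)  →  {above(b,f), clear(f), linked(b,c), linked(b,d), linked(b,f), linked(c,c), linked(c,d), linked(f,b), linked(f,c)}
2. bind(f,b)  →  {above(b,f), clear(f), linked(b,b), linked(b,c), linked(b,d), linked(b,f), linked(c,c), linked(c,d), linked(f,b), linked(f,c), linked(f,f)}
3. free(d,f)  →  {above(b,f), above(d,f), clear(f), linked(b,b), linked(b,c), linked(b,d), linked(b,f), linked(c,c), linked(c,d), linked(f,b), linked(f,c), linked(f,f)}
optimal plan length = 3; 3 > 1

No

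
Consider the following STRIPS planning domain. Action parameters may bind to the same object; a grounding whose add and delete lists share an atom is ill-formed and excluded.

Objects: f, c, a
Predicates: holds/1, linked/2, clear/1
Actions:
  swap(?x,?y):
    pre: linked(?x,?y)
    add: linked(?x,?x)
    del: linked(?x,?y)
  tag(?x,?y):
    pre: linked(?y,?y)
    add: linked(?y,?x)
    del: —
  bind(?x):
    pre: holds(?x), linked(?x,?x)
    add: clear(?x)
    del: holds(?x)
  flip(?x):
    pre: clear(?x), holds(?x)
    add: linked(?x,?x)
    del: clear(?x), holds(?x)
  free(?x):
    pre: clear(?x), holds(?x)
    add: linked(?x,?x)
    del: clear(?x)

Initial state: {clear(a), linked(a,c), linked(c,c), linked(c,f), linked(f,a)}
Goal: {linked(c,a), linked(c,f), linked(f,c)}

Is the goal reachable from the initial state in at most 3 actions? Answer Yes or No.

Yes

1. swap(f,a)  →  {clear(a), linked(a,c), linked(c,c), linked(c,f), linked(f,f)}
2. tag(c,f)  →  {clear(a), linked(a,c), linked(c,c), linked(c,f), linked(f,c), linked(f,f)}
3. tag(a,c)  →  {clear(a), linked(a,c), linked(c,a), linked(c,c), linked(c,f), linked(f,c), linked(f,f)}
optimal plan length = 3; 3 ≤ 3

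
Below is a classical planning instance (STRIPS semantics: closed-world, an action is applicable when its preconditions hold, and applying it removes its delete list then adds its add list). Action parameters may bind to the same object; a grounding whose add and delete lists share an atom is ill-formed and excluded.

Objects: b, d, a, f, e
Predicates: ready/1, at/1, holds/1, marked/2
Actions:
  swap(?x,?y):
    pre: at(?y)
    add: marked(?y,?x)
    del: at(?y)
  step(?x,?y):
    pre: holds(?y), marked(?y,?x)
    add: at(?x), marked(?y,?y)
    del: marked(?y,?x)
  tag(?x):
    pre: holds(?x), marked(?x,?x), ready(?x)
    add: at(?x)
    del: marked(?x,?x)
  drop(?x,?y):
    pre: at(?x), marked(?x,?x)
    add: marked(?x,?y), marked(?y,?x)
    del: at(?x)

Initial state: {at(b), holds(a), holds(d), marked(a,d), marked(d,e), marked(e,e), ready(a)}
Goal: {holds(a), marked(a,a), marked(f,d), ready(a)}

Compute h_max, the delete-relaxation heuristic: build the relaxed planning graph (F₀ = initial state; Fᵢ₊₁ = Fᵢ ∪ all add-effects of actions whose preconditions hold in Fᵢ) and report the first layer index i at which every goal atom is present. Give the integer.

2

F0 = init (7 atoms)
F1 = F0 ∪ {at(d), at(e), marked(a,a), marked(b,a), marked(b,b), marked(b,d), marked(b,e), marked(b,f), marked(d,d)}  (16 atoms)
F2 = F1 ∪ {at(a), marked(a,b), marked(a,e), marked(d,a), marked(d,b), marked(d,f), marked(e,a), marked(e,b), marked(e,d), marked(e,f), marked(f,b), marked(f,d), marked(f,e)}  (29 atoms)
goal ⊆ F2  ⇒  h_max = 2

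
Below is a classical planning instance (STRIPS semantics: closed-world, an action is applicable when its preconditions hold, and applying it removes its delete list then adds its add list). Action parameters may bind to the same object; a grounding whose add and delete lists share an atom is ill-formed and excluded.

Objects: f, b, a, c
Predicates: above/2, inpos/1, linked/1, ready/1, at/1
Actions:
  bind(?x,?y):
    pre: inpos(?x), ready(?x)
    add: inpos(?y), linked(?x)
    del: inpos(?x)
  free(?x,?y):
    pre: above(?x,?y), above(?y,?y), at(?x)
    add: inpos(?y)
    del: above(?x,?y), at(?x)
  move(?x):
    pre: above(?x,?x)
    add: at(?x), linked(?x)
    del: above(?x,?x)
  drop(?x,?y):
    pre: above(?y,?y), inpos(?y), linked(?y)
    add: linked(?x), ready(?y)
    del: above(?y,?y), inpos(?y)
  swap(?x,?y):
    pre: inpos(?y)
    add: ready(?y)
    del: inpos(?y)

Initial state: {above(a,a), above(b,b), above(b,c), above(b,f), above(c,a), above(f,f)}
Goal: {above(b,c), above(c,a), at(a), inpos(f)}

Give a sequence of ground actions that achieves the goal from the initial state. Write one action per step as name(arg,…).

1. move(b)  →  {above(a,a), above(b,c), above(b,f), above(c,a), above(f,f), at(b), linked(b)}
2. free(b,f)  →  {above(a,a), above(b,c), above(c,a), above(f,f), inpos(f), linked(b)}
3. move(a)  →  {above(b,c), above(c,a), above(f,f), at(a), inpos(f), linked(a), linked(b)}

move(b); free(b,f); move(a)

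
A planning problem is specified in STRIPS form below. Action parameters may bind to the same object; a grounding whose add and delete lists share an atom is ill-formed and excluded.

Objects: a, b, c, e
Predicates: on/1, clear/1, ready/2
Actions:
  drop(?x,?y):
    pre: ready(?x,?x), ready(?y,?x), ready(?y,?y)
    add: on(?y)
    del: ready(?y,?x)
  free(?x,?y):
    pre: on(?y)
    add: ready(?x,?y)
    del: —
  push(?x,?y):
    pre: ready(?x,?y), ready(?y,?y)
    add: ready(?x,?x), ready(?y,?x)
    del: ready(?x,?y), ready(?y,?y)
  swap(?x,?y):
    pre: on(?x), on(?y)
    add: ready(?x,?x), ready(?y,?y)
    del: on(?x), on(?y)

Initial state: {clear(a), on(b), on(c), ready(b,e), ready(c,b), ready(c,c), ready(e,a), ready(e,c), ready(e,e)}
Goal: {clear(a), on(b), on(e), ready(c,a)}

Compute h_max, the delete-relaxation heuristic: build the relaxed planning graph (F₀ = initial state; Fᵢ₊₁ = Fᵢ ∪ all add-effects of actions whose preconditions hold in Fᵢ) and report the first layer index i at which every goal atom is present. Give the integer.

2

F0 = init (9 atoms)
F1 = F0 ∪ {on(e), ready(a,b), ready(a,c), ready(b,b), ready(b,c), ready(c,e), ready(e,b)}  (16 atoms)
F2 = F1 ∪ {ready(a,a), ready(a,e), ready(b,a), ready(c,a)}  (20 atoms)
goal ⊆ F2  ⇒  h_max = 2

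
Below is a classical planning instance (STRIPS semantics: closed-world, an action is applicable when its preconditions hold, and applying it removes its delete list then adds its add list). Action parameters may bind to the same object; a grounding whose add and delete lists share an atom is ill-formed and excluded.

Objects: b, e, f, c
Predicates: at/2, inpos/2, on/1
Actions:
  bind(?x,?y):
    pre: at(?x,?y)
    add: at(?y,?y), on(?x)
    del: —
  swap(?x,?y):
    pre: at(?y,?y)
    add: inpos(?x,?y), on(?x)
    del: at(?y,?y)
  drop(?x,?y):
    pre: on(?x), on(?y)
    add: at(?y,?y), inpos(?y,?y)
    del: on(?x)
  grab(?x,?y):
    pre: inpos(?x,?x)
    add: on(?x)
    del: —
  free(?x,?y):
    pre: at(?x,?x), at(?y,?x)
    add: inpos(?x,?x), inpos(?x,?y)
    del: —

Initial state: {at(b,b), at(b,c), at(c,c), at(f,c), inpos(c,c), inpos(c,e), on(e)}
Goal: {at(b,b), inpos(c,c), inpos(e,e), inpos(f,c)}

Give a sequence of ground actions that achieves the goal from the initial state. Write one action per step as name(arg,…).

swap(f,c); drop(e,e)

1. swap(f,c)  →  {at(b,b), at(b,c), at(f,c), inpos(c,c), inpos(c,e), inpos(f,c), on(e), on(f)}
2. drop(e,e)  →  {at(b,b), at(b,c), at(e,e), at(f,c), inpos(c,c), inpos(c,e), inpos(e,e), inpos(f,c), on(f)}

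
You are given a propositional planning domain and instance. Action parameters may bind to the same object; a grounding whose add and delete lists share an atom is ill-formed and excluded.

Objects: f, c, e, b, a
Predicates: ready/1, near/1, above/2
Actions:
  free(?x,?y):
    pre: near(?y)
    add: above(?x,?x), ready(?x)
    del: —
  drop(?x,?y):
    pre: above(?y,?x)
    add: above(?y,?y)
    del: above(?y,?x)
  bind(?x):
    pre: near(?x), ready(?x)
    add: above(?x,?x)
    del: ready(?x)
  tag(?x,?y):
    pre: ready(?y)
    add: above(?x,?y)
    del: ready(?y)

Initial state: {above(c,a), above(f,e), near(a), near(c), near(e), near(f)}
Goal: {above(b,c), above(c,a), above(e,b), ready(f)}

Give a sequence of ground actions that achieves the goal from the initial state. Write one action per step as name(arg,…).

free(f,f); free(c,f); free(b,f); tag(e,b); tag(b,c)

1. free(f,f)  →  {above(c,a), above(f,e), above(f,f), near(a), near(c), near(e), near(f), ready(f)}
2. free(c,f)  →  {above(c,a), above(c,c), above(f,e), above(f,f), near(a), near(c), near(e), near(f), ready(c), ready(f)}
3. free(b,f)  →  {above(b,b), above(c,a), above(c,c), above(f,e), above(f,f), near(a), near(c), near(e), near(f), ready(b), ready(c), ready(f)}
4. tag(e,b)  →  {above(b,b), above(c,a), above(c,c), above(e,b), above(f,e), above(f,f), near(a), near(c), near(e), near(f), ready(c), ready(f)}
5. tag(b,c)  →  {above(b,b), above(b,c), above(c,a), above(c,c), above(e,b), above(f,e), above(f,f), near(a), near(c), near(e), near(f), ready(f)}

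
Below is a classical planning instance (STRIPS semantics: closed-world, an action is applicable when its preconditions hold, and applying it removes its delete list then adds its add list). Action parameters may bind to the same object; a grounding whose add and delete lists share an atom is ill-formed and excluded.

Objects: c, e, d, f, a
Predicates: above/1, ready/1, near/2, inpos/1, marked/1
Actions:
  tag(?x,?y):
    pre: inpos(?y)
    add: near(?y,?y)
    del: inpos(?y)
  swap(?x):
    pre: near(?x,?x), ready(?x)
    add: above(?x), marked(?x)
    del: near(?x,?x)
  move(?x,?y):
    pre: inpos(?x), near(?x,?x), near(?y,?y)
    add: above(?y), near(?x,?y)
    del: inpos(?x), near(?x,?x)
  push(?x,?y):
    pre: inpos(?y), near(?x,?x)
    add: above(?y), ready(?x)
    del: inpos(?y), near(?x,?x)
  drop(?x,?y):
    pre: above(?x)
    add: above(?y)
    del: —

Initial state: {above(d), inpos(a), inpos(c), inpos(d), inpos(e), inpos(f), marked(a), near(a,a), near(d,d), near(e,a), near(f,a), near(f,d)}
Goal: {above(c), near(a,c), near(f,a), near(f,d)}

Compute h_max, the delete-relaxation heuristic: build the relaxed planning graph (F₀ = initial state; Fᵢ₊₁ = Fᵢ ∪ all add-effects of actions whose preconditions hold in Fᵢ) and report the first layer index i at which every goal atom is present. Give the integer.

2

F0 = init (12 atoms)
F1 = F0 ∪ {above(a), above(c), above(e), above(f), near(a,d), near(c,c), near(d,a), near(e,e), near(f,f), ready(a), ready(d)}  (23 atoms)
F2 = F1 ∪ {marked(d), near(a,c), near(a,e), near(a,f), near(c,a), near(c,d), near(c,e), near(c,f), near(d,c), near(d,e), near(d,f), near(e,c), near(e,d), near(e,f), near(f,c), near(f,e), ready(c), ready(e), ready(f)}  (42 atoms)
goal ⊆ F2  ⇒  h_max = 2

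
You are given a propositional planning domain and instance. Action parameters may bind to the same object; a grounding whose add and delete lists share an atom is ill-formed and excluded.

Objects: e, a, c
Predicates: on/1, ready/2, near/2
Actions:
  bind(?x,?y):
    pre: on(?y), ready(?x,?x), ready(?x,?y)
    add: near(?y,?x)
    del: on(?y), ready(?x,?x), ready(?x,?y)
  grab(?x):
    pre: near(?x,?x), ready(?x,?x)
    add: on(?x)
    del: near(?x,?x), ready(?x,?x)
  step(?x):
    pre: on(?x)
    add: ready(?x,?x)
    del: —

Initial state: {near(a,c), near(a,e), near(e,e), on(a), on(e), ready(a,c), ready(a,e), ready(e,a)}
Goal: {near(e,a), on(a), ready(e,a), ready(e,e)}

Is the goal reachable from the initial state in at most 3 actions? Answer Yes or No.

1. step(e)  →  {near(a,c), near(a,e), near(e,e), on(a), on(e), ready(a,c), ready(a,e), ready(e,a), ready(e,e)}
2. step(a)  →  {near(a,c), near(a,e), near(e,e), on(a), on(e), ready(a,a), ready(a,c), ready(a,e), ready(e,a), ready(e,e)}
3. bind(a,e)  →  {near(a,c), near(a,e), near(e,a), near(e,e), on(a), ready(a,c), ready(e,a), ready(e,e)}
optimal plan length = 3; 3 ≤ 3

Yes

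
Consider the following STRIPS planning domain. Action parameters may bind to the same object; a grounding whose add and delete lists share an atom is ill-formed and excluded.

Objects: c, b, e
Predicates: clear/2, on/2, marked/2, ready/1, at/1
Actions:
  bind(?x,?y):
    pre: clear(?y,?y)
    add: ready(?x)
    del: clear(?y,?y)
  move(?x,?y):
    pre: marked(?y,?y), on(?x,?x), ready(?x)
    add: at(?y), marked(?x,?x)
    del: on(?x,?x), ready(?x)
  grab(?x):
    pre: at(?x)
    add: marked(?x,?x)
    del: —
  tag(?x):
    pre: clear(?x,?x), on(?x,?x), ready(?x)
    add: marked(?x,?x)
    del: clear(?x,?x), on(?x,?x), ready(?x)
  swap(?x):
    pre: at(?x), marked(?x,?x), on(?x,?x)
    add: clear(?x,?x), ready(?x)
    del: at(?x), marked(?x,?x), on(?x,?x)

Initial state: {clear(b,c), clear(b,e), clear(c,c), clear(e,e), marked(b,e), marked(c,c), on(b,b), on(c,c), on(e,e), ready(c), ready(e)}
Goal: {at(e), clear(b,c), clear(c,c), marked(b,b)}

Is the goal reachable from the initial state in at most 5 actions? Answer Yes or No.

Yes

1. bind(b,e)  →  {clear(b,c), clear(b,e), clear(c,c), marked(b,e), marked(c,c), on(b,b), on(c,c), on(e,e), ready(b), ready(c), ready(e)}
2. move(e,c)  →  {at(c), clear(b,c), clear(b,e), clear(c,c), marked(b,e), marked(c,c), marked(e,e), on(b,b), on(c,c), ready(b), ready(c)}
3. move(b,e)  →  {at(c), at(e), clear(b,c), clear(b,e), clear(c,c), marked(b,b), marked(b,e), marked(c,c), marked(e,e), on(c,c), ready(c)}
optimal plan length = 3; 3 ≤ 5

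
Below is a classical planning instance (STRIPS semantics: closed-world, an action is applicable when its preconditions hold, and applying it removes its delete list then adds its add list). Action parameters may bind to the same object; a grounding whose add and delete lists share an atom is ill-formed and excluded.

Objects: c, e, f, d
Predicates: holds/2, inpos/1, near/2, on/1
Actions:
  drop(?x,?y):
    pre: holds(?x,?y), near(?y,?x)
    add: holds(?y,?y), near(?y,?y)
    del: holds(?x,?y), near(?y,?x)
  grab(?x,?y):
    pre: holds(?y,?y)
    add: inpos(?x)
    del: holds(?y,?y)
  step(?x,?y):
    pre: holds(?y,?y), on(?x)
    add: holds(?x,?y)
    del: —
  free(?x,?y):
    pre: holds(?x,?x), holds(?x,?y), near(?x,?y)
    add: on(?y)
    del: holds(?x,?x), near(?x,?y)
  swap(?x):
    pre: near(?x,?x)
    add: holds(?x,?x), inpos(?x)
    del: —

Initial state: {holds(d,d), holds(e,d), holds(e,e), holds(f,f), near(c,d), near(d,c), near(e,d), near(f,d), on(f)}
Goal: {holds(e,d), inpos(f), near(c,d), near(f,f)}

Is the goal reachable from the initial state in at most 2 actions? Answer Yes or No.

No

1. grab(f,d)  →  {holds(e,d), holds(e,e), holds(f,f), inpos(f), near(c,d), near(d,c), near(e,d), near(f,d), on(f)}
2. free(e,d)  →  {holds(e,d), holds(f,f), inpos(f), near(c,d), near(d,c), near(f,d), on(d), on(f)}
3. step(d,f)  →  {holds(d,f), holds(e,d), holds(f,f), inpos(f), near(c,d), near(d,c), near(f,d), on(d), on(f)}
4. drop(d,f)  →  {holds(e,d), holds(f,f), inpos(f), near(c,d), near(d,c), near(f,f), on(d), on(f)}
optimal plan length = 4; 4 > 2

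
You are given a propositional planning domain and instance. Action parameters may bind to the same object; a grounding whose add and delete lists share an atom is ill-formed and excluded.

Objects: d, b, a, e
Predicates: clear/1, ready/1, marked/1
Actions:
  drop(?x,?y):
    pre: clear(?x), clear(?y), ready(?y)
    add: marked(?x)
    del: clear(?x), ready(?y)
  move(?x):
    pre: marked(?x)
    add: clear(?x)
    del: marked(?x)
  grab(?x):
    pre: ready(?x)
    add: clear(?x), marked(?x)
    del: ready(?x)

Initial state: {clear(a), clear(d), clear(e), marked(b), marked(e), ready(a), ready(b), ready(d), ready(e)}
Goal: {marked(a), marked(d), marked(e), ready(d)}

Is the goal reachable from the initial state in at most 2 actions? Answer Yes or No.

1. drop(d,a)  →  {clear(a), clear(e), marked(b), marked(d), marked(e), ready(b), ready(d), ready(e)}
2. drop(a,e)  →  {clear(e), marked(a), marked(b), marked(d), marked(e), ready(b), ready(d)}
optimal plan length = 2; 2 ≤ 2

Yes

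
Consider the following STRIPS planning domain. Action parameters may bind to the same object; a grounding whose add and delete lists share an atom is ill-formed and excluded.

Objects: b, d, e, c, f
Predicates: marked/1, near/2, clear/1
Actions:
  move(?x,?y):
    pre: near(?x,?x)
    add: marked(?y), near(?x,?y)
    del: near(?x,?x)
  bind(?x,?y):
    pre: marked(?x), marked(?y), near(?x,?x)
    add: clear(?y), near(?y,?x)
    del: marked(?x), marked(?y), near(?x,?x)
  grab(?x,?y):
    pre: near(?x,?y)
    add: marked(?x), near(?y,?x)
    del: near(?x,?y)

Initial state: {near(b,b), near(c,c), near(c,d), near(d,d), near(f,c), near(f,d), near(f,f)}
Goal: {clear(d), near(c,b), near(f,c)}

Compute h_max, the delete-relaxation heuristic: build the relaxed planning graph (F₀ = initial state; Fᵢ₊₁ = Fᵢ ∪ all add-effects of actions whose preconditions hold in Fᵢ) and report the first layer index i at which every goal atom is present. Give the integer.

2

F0 = init (7 atoms)
F1 = F0 ∪ {marked(b), marked(c), marked(d), marked(e), marked(f), near(b,c), near(b,d), near(b,e), near(b,f), near(c,b), near(c,e), near(c,f), near(d,b), near(d,c), near(d,e), near(d,f), near(f,b), near(f,e)}  (25 atoms)
F2 = F1 ∪ {clear(b), clear(c), clear(d), clear(e), clear(f), near(e,b), near(e,c), near(e,d), near(e,f)}  (34 atoms)
goal ⊆ F2  ⇒  h_max = 2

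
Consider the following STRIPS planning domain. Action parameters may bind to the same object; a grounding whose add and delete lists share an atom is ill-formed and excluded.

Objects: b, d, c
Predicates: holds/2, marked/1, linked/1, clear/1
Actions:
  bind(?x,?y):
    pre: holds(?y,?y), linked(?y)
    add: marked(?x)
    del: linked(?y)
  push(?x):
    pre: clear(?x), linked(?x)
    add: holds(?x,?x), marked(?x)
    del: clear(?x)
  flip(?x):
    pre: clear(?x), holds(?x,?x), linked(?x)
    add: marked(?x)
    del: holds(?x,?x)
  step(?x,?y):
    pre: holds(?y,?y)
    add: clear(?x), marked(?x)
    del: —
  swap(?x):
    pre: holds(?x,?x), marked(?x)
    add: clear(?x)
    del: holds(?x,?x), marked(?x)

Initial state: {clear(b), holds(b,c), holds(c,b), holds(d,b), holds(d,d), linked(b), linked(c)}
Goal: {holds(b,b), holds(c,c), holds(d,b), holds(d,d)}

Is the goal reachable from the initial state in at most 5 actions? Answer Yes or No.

1. push(b)  →  {holds(b,b), holds(b,c), holds(c,b), holds(d,b), holds(d,d), linked(b), linked(c), marked(b)}
2. step(c,b)  →  {clear(c), holds(b,b), holds(b,c), holds(c,b), holds(d,b), holds(d,d), linked(b), linked(c), marked(b), marked(c)}
3. push(c)  →  {holds(b,b), holds(b,c), holds(c,b), holds(c,c), holds(d,b), holds(d,d), linked(b), linked(c), marked(b), marked(c)}
optimal plan length = 3; 3 ≤ 5

Yes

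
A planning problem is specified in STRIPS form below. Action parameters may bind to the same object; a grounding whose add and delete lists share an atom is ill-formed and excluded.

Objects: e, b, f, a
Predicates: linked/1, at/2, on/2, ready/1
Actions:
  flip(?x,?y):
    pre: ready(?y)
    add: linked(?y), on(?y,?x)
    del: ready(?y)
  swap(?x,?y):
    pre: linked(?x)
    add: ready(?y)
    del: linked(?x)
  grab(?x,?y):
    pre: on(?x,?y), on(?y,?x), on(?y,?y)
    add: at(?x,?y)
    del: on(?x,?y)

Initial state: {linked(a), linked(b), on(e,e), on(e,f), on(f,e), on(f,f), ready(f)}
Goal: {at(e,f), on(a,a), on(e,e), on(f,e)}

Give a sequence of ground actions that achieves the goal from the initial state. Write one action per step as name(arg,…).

swap(b,a); flip(a,a); grab(e,f)

1. swap(b,a)  →  {linked(a), on(e,e), on(e,f), on(f,e), on(f,f), ready(a), ready(f)}
2. flip(a,a)  →  {linked(a), on(a,a), on(e,e), on(e,f), on(f,e), on(f,f), ready(f)}
3. grab(e,f)  →  {at(e,f), linked(a), on(a,a), on(e,e), on(f,e), on(f,f), ready(f)}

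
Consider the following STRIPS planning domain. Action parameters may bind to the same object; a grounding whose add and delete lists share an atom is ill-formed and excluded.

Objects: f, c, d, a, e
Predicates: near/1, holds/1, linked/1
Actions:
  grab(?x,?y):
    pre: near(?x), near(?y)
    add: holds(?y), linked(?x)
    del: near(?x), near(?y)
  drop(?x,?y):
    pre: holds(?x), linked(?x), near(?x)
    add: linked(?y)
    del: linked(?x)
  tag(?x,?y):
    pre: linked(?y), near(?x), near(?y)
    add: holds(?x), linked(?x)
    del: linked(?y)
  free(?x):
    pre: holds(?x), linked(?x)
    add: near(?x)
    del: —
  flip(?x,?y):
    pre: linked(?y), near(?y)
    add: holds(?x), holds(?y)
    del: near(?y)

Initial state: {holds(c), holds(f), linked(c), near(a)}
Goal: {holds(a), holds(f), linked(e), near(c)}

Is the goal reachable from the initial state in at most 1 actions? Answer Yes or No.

1. grab(a,a)  →  {holds(a), holds(c), holds(f), linked(a), linked(c)}
2. free(c)  →  {holds(a), holds(c), holds(f), linked(a), linked(c), near(c)}
3. drop(c,e)  →  {holds(a), holds(c), holds(f), linked(a), linked(e), near(c)}
optimal plan length = 3; 3 > 1

No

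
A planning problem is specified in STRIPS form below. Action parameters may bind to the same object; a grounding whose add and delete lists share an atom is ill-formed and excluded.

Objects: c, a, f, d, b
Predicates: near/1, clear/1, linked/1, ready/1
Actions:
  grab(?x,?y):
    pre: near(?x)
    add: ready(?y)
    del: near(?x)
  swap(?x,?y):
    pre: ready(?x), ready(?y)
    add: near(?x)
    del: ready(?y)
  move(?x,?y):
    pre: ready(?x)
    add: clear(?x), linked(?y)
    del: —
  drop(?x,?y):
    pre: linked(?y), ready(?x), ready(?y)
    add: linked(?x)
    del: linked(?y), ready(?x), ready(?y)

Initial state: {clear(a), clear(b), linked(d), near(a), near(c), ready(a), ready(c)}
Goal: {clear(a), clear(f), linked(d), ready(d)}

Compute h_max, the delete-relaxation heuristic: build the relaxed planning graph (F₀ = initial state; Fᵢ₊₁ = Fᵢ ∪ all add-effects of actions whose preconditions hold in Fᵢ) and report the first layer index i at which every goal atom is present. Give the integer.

F0 = init (7 atoms)
F1 = F0 ∪ {clear(c), linked(a), linked(b), linked(c), linked(f), ready(b), ready(d), ready(f)}  (15 atoms)
F2 = F1 ∪ {clear(d), clear(f), near(b), near(d), near(f)}  (20 atoms)
goal ⊆ F2  ⇒  h_max = 2

2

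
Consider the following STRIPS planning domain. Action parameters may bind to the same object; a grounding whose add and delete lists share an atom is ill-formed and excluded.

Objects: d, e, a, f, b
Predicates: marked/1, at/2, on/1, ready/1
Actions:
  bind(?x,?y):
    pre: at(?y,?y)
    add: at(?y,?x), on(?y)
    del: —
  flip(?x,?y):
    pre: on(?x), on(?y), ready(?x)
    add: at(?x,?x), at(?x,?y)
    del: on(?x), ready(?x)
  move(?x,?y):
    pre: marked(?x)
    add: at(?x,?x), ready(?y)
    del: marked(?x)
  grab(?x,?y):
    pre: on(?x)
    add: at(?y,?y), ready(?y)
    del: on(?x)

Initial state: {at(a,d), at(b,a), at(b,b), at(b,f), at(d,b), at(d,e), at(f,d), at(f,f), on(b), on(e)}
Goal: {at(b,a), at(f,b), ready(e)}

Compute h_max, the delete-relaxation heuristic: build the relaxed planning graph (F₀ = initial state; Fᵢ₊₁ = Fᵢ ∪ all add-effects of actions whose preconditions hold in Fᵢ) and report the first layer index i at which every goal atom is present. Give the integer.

1

F0 = init (10 atoms)
F1 = F0 ∪ {at(a,a), at(b,d), at(b,e), at(d,d), at(e,e), at(f,a), at(f,b), at(f,e), on(f), ready(a), ready(b), ready(d), ready(e), ready(f)}  (24 atoms)
goal ⊆ F1  ⇒  h_max = 1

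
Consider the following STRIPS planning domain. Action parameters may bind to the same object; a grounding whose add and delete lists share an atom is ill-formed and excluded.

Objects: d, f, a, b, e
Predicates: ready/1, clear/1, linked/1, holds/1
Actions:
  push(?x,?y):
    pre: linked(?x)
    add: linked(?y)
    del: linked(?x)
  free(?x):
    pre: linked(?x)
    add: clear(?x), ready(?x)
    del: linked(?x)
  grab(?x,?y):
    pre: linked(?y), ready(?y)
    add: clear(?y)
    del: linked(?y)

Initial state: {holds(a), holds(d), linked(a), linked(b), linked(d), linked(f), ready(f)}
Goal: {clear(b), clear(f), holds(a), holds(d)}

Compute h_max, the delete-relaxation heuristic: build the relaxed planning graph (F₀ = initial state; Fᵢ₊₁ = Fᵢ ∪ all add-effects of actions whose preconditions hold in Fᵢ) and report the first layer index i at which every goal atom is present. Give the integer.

1

F0 = init (7 atoms)
F1 = F0 ∪ {clear(a), clear(b), clear(d), clear(f), linked(e), ready(a), ready(b), ready(d)}  (15 atoms)
goal ⊆ F1  ⇒  h_max = 1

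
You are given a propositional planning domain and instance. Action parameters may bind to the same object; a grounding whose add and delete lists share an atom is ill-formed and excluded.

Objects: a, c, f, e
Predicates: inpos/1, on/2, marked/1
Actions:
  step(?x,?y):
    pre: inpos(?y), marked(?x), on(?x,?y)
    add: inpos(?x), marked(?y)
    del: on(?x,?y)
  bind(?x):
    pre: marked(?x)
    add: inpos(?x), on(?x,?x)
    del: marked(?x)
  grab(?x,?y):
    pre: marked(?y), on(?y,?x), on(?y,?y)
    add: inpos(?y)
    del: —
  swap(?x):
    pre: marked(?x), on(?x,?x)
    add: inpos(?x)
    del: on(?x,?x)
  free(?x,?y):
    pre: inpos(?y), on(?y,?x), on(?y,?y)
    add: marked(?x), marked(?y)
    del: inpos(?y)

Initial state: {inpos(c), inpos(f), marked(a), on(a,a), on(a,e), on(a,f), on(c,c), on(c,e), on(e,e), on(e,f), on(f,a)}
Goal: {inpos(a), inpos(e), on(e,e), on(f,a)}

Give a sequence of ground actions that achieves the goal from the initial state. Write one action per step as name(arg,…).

1. step(a,f)  →  {inpos(a), inpos(c), inpos(f), marked(a), marked(f), on(a,a), on(a,e), on(c,c), on(c,e), on(e,e), on(e,f), on(f,a)}
2. free(e,c)  →  {inpos(a), inpos(f), marked(a), marked(c), marked(e), marked(f), on(a,a), on(a,e), on(c,c), on(c,e), on(e,e), on(e,f), on(f,a)}
3. step(e,f)  →  {inpos(a), inpos(e), inpos(f), marked(a), marked(c), marked(e), marked(f), on(a,a), on(a,e), on(c,c), on(c,e), on(e,e), on(f,a)}

step(a,f); free(e,c); step(e,f)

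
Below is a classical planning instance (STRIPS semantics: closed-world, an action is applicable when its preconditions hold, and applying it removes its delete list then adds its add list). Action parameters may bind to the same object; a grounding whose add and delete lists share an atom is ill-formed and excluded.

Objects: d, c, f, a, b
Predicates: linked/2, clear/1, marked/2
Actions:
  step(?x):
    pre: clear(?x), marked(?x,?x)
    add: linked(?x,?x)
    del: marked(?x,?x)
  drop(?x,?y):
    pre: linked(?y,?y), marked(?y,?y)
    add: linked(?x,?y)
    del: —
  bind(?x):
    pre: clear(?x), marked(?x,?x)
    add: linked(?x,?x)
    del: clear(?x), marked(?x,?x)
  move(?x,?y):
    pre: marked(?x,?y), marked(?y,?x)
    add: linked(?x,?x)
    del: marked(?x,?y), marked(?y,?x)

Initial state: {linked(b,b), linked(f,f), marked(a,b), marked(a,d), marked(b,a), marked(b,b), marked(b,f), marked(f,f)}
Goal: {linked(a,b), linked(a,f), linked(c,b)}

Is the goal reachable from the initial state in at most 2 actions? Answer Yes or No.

No

1. drop(c,b)  →  {linked(b,b), linked(c,b), linked(f,f), marked(a,b), marked(a,d), marked(b,a), marked(b,b), marked(b,f), marked(f,f)}
2. drop(a,f)  →  {linked(a,f), linked(b,b), linked(c,b), linked(f,f), marked(a,b), marked(a,d), marked(b,a), marked(b,b), marked(b,f), marked(f,f)}
3. drop(a,b)  →  {linked(a,b), linked(a,f), linked(b,b), linked(c,b), linked(f,f), marked(a,b), marked(a,d), marked(b,a), marked(b,b), marked(b,f), marked(f,f)}
optimal plan length = 3; 3 > 2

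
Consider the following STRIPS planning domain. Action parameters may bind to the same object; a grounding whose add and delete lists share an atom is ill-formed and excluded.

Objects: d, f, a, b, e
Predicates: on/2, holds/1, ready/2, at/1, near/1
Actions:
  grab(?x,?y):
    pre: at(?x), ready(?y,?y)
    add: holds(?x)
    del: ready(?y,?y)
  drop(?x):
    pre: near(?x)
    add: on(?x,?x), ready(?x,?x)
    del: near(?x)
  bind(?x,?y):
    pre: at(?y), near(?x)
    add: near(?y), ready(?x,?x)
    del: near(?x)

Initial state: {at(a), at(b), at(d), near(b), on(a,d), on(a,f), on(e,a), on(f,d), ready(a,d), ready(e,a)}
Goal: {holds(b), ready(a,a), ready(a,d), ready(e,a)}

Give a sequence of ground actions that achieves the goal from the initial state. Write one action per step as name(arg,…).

1. bind(b,a)  →  {at(a), at(b), at(d), near(a), on(a,d), on(a,f), on(e,a), on(f,d), ready(a,d), ready(b,b), ready(e,a)}
2. grab(b,b)  →  {at(a), at(b), at(d), holds(b), near(a), on(a,d), on(a,f), on(e,a), on(f,d), ready(a,d), ready(e,a)}
3. drop(a)  →  {at(a), at(b), at(d), holds(b), on(a,a), on(a,d), on(a,f), on(e,a), on(f,d), ready(a,a), ready(a,d), ready(e,a)}

bind(b,a); grab(b,b); drop(a)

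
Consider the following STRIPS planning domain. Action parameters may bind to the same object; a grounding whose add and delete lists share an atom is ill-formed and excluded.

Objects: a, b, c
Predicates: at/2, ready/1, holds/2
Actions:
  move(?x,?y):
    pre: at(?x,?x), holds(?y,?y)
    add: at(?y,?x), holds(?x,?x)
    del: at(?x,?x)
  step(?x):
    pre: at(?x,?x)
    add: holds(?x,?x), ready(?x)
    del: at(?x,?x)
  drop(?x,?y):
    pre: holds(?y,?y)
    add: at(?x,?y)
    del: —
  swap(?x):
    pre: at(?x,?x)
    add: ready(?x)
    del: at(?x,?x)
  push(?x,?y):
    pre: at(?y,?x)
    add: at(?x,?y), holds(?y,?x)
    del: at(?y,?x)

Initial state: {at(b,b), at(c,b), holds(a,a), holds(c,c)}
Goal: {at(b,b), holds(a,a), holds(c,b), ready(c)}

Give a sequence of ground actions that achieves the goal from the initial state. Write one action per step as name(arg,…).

1. drop(c,c)  →  {at(b,b), at(c,b), at(c,c), holds(a,a), holds(c,c)}
2. step(c)  →  {at(b,b), at(c,b), holds(a,a), holds(c,c), ready(c)}
3. push(b,c)  →  {at(b,b), at(b,c), holds(a,a), holds(c,b), holds(c,c), ready(c)}

drop(c,c); step(c); push(b,c)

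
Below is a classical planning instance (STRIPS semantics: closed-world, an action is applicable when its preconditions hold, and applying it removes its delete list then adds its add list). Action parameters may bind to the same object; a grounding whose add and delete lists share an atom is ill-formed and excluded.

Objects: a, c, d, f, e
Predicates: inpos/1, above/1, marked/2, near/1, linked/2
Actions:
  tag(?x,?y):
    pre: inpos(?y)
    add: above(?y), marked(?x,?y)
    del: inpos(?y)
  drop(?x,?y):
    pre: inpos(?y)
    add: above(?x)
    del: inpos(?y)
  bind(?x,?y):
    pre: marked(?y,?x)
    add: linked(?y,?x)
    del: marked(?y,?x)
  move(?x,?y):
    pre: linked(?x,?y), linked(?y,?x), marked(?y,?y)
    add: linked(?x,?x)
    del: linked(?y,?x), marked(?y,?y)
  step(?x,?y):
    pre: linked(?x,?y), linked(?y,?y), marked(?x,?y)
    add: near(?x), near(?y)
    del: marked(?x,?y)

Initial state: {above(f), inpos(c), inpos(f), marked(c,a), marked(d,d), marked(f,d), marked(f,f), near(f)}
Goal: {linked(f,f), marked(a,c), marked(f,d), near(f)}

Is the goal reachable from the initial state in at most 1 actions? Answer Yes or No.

No

1. tag(a,c)  →  {above(c), above(f), inpos(f), marked(a,c), marked(c,a), marked(d,d), marked(f,d), marked(f,f), near(f)}
2. bind(f,f)  →  {above(c), above(f), inpos(f), linked(f,f), marked(a,c), marked(c,a), marked(d,d), marked(f,d), near(f)}
optimal plan length = 2; 2 > 1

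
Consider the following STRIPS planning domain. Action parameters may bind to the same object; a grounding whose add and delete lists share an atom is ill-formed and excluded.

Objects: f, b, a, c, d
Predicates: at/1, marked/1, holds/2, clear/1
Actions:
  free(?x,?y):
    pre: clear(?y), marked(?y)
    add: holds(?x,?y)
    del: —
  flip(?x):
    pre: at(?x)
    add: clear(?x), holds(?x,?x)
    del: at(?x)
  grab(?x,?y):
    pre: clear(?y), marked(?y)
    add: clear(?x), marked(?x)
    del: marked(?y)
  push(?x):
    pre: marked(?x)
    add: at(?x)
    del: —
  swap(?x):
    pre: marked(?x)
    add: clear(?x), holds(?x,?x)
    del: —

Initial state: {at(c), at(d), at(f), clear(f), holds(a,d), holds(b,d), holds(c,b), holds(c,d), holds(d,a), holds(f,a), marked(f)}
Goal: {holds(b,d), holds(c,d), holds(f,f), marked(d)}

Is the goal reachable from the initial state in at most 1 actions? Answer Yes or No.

1. free(f,f)  →  {at(c), at(d), at(f), clear(f), holds(a,d), holds(b,d), holds(c,b), holds(c,d), holds(d,a), holds(f,a), holds(f,f), marked(f)}
2. grab(d,f)  →  {at(c), at(d), at(f), clear(d), clear(f), holds(a,d), holds(b,d), holds(c,b), holds(c,d), holds(d,a), holds(f,a), holds(f,f), marked(d)}
optimal plan length = 2; 2 > 1

No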